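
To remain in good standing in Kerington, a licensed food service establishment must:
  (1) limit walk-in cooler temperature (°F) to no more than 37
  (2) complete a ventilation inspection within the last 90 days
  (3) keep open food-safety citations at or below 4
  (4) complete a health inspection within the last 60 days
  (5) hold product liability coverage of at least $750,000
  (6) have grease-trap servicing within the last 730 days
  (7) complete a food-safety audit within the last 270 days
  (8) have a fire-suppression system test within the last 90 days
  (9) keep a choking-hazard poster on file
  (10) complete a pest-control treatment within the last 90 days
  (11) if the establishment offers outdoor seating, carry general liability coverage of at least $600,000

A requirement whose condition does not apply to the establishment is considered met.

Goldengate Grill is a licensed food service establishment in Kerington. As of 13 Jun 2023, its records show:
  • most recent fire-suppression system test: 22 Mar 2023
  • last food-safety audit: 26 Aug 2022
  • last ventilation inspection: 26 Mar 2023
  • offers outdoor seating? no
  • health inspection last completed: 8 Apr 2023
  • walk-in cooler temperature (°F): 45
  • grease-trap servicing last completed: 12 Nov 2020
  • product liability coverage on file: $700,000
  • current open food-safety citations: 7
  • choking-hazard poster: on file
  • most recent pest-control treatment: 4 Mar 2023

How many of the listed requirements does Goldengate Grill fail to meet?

7

1. walk-in cooler temperature (°F) 45 > 37 → not met
2. ventilation inspection 79 days ago vs limit 90 → met
3. open food-safety citations 7 > 4 → not met
4. health inspection 66 days ago vs limit 60 → not met
5. product liability coverage $700,000 < $750,000 → not met
6. grease-trap servicing 943 days ago vs limit 730 → not met
7. food-safety audit 291 days ago vs limit 270 → not met
8. fire-suppression system test 83 days ago vs limit 90 → met
9. choking-hazard poster present → met
10. pest-control treatment 101 days ago vs limit 90 → not met
11. condition 'offers outdoor seating' does not hold → requirement n/a → met
Not met: 7 of 11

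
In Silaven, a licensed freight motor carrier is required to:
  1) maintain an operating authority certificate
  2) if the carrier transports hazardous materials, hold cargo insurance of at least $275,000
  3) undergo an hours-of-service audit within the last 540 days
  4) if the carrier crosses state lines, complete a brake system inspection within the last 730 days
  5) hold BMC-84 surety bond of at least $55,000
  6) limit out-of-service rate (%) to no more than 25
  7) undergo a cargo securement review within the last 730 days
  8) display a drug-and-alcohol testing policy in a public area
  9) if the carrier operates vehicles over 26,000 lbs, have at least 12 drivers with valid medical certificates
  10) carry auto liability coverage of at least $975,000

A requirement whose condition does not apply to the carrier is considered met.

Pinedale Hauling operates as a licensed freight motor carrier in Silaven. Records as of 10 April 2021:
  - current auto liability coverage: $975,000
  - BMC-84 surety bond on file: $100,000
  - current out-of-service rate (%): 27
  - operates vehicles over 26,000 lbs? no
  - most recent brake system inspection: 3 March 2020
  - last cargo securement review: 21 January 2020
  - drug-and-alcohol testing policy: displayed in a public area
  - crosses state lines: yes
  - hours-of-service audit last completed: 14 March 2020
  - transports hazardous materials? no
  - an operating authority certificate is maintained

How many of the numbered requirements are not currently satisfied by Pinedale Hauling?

1

1. operating authority certificate present → met
2. condition 'transports hazardous materials' does not hold → requirement n/a → met
3. hours-of-service audit 392 days ago vs limit 540 → met
4. condition 'crosses state lines' holds; brake system inspection 403 days ago vs limit 730 → met
5. BMC-84 surety bond $100,000 ≥ $55,000 → met
6. out-of-service rate (%) 27 > 25 → not met
7. cargo securement review 445 days ago vs limit 730 → met
8. drug-and-alcohol testing policy present → met
9. condition 'operates vehicles over 26,000 lbs' does not hold → requirement n/a → met
10. auto liability coverage $975,000 ≥ $975,000 → met
Not met: 1 of 10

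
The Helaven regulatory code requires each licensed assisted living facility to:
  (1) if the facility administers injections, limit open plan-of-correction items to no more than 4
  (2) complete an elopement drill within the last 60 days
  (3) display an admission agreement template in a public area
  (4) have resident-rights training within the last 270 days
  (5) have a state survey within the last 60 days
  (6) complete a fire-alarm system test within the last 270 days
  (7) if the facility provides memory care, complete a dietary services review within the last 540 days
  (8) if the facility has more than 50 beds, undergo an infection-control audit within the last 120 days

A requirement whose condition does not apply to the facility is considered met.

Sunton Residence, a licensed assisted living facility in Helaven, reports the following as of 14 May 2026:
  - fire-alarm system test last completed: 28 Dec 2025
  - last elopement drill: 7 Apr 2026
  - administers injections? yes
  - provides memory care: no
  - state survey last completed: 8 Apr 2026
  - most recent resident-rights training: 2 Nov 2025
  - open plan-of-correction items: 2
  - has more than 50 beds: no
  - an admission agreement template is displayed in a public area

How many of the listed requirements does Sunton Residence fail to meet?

1. condition 'administers injections' holds; open plan-of-correction items 2 ≤ 4 → met
2. elopement drill 37 days ago vs limit 60 → met
3. admission agreement template present → met
4. resident-rights training 193 days ago vs limit 270 → met
5. state survey 36 days ago vs limit 60 → met
6. fire-alarm system test 137 days ago vs limit 270 → met
7. condition 'provides memory care' does not hold → requirement n/a → met
8. condition 'has more than 50 beds' does not hold → requirement n/a → met
Not met: 0 of 8

0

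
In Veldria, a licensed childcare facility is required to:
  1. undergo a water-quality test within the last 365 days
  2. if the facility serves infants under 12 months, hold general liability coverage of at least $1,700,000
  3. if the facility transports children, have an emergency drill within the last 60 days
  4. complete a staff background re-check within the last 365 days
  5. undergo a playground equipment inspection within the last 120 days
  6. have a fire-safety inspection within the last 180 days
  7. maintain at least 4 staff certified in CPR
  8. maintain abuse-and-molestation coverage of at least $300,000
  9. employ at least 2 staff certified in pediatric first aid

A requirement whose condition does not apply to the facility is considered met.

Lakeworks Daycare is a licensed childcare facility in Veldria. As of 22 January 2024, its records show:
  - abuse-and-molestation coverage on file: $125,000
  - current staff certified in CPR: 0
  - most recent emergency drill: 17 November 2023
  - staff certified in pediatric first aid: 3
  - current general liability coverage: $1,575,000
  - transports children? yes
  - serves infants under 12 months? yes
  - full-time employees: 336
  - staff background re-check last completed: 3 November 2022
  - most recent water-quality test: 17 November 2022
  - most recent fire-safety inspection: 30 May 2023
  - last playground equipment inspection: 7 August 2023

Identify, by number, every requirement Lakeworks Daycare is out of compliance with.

1, 2, 3, 4, 5, 6, 7, 8

1. water-quality test 431 days ago vs limit 365 → not met
2. condition 'serves infants under 12 months' holds; general liability coverage $1,575,000 < $1,700,000 → not met
3. condition 'transports children' holds; emergency drill 66 days ago vs limit 60 → not met
4. staff background re-check 445 days ago vs limit 365 → not met
5. playground equipment inspection 168 days ago vs limit 120 → not met
6. fire-safety inspection 237 days ago vs limit 180 → not met
7. staff certified in CPR 0 < 4 → not met
8. abuse-and-molestation coverage $125,000 < $300,000 → not met
9. staff certified in pediatric first aid 3 ≥ 2 → met
Not met: 1, 2, 3, 4, 5, 6, 7, 8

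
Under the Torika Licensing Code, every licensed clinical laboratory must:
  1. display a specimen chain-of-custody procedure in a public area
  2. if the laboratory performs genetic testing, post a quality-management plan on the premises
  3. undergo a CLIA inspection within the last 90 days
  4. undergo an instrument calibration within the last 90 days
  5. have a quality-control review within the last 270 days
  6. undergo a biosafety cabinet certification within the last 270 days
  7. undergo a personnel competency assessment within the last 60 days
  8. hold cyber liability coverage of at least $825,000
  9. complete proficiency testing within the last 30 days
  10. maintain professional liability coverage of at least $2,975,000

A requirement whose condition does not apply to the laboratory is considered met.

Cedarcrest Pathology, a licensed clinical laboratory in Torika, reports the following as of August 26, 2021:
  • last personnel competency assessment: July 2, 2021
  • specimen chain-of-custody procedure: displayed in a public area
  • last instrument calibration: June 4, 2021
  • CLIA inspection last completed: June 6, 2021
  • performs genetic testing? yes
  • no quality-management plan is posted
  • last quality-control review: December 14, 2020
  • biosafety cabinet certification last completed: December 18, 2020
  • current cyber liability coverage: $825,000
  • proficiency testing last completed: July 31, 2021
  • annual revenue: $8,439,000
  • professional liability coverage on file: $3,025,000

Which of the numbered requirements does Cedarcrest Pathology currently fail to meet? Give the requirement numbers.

2

1. specimen chain-of-custody procedure present → met
2. condition 'performs genetic testing' holds; quality-management plan absent → not met
3. CLIA inspection 81 days ago vs limit 90 → met
4. instrument calibration 83 days ago vs limit 90 → met
5. quality-control review 255 days ago vs limit 270 → met
6. biosafety cabinet certification 251 days ago vs limit 270 → met
7. personnel competency assessment 55 days ago vs limit 60 → met
8. cyber liability coverage $825,000 ≥ $825,000 → met
9. proficiency testing 26 days ago vs limit 30 → met
10. professional liability coverage $3,025,000 ≥ $2,975,000 → met
Not met: 2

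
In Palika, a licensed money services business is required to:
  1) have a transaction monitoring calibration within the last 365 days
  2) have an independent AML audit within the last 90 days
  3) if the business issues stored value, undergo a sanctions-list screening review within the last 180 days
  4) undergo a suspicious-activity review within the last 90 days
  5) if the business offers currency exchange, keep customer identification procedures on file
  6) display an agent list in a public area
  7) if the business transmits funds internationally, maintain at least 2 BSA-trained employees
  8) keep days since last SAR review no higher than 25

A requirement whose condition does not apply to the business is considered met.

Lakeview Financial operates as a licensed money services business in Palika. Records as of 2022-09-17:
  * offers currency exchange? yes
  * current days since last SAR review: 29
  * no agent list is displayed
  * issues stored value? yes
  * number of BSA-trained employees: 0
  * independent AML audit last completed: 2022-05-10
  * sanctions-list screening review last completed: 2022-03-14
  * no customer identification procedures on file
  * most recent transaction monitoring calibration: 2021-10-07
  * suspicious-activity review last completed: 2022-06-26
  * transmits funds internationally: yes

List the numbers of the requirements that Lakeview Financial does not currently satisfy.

2, 3, 5, 6, 7, 8

1. transaction monitoring calibration 345 days ago vs limit 365 → met
2. independent AML audit 130 days ago vs limit 90 → not met
3. condition 'issues stored value' holds; sanctions-list screening review 187 days ago vs limit 180 → not met
4. suspicious-activity review 83 days ago vs limit 90 → met
5. condition 'offers currency exchange' holds; customer identification procedures absent → not met
6. agent list absent → not met
7. condition 'transmits funds internationally' holds; BSA-trained employees 0 < 2 → not met
8. days since last SAR review 29 > 25 → not met
Not met: 2, 3, 5, 6, 7, 8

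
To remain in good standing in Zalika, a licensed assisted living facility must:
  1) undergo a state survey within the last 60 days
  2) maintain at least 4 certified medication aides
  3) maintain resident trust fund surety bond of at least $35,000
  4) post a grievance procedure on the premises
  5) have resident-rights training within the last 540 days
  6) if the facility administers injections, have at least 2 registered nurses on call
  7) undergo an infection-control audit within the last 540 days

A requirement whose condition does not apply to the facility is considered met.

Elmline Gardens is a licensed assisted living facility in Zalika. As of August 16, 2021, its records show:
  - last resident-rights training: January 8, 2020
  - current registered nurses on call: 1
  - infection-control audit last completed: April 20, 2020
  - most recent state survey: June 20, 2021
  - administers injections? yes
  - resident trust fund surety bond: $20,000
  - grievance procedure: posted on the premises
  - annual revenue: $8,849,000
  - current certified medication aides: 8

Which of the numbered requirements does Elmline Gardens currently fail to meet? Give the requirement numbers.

1. state survey 57 days ago vs limit 60 → met
2. certified medication aides 8 ≥ 4 → met
3. resident trust fund surety bond $20,000 < $35,000 → not met
4. grievance procedure present → met
5. resident-rights training 586 days ago vs limit 540 → not met
6. condition 'administers injections' holds; registered nurses on call 1 < 2 → not met
7. infection-control audit 483 days ago vs limit 540 → met
Not met: 3, 5, 6

3, 5, 6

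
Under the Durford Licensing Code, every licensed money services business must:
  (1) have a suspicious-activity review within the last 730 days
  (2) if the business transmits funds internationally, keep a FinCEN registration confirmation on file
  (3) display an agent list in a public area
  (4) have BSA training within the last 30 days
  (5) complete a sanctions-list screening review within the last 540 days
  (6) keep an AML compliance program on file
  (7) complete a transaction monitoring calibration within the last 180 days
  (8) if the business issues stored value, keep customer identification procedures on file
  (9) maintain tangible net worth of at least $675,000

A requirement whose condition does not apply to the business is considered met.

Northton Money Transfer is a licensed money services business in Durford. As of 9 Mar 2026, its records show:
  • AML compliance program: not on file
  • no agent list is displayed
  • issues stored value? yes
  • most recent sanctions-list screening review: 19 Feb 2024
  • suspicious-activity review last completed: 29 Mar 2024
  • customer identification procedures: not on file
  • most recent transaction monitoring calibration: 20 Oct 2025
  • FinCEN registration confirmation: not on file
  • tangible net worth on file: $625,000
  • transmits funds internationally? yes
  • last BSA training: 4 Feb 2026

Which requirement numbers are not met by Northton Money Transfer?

1. suspicious-activity review 710 days ago vs limit 730 → met
2. condition 'transmits funds internationally' holds; FinCEN registration confirmation absent → not met
3. agent list absent → not met
4. BSA training 33 days ago vs limit 30 → not met
5. sanctions-list screening review 749 days ago vs limit 540 → not met
6. AML compliance program absent → not met
7. transaction monitoring calibration 140 days ago vs limit 180 → met
8. condition 'issues stored value' holds; customer identification procedures absent → not met
9. tangible net worth $625,000 < $675,000 → not met
Not met: 2, 3, 4, 5, 6, 8, 9

2, 3, 4, 5, 6, 8, 9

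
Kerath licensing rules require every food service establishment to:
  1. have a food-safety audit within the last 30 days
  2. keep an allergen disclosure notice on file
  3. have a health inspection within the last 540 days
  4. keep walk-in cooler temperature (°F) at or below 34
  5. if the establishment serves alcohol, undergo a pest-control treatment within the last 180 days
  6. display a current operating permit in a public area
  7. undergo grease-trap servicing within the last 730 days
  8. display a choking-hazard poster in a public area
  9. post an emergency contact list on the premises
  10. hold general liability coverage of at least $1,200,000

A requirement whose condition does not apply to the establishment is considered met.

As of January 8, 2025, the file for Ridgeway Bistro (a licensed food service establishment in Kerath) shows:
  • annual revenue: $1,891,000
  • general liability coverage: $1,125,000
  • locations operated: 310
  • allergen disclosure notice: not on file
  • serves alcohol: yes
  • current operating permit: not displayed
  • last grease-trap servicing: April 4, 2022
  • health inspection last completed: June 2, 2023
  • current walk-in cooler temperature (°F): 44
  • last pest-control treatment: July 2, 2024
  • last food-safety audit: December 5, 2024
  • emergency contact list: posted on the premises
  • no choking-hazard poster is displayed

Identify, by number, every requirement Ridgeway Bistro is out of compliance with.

1, 2, 3, 4, 5, 6, 7, 8, 10

1. food-safety audit 34 days ago vs limit 30 → not met
2. allergen disclosure notice absent → not met
3. health inspection 586 days ago vs limit 540 → not met
4. walk-in cooler temperature (°F) 44 > 34 → not met
5. condition 'serves alcohol' holds; pest-control treatment 190 days ago vs limit 180 → not met
6. current operating permit absent → not met
7. grease-trap servicing 1010 days ago vs limit 730 → not met
8. choking-hazard poster absent → not met
9. emergency contact list present → met
10. general liability coverage $1,125,000 < $1,200,000 → not met
Not met: 1, 2, 3, 4, 5, 6, 7, 8, 10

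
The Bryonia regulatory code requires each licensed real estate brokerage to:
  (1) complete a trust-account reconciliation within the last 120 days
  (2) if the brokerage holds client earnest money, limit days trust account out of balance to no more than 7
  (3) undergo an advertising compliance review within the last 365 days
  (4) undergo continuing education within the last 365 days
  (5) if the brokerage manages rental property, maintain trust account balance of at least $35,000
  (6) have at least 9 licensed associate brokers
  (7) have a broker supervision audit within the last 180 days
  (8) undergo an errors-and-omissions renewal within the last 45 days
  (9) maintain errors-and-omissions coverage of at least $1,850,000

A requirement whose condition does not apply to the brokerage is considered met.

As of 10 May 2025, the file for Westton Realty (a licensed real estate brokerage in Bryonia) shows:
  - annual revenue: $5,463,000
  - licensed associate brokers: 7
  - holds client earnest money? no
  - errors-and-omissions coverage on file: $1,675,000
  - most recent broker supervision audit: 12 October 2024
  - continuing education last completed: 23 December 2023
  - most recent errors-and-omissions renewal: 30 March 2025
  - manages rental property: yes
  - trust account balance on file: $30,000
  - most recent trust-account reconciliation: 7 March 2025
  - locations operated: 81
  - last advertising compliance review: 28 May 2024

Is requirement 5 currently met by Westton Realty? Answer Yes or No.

5. condition 'manages rental property' holds; trust account balance $30,000 < $35,000 → not met

No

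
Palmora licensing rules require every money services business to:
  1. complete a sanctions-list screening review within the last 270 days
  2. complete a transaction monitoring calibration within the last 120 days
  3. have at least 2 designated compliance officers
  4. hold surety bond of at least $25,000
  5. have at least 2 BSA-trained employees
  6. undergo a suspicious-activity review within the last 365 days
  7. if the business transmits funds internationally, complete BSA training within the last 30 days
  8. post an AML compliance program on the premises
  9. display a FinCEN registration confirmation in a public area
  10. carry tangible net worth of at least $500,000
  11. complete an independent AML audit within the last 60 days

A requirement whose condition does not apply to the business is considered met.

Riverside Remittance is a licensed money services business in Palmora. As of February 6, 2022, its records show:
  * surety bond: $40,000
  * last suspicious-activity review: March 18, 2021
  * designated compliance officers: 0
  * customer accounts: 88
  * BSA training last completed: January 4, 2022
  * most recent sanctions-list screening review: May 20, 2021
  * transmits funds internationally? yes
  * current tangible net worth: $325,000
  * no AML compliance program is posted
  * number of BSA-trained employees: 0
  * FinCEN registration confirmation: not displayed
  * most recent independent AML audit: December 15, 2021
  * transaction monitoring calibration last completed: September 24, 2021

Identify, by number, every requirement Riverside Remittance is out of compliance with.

1. sanctions-list screening review 262 days ago vs limit 270 → met
2. transaction monitoring calibration 135 days ago vs limit 120 → not met
3. designated compliance officers 0 < 2 → not met
4. surety bond $40,000 ≥ $25,000 → met
5. BSA-trained employees 0 < 2 → not met
6. suspicious-activity review 325 days ago vs limit 365 → met
7. condition 'transmits funds internationally' holds; BSA training 33 days ago vs limit 30 → not met
8. AML compliance program absent → not met
9. FinCEN registration confirmation absent → not met
10. tangible net worth $325,000 < $500,000 → not met
11. independent AML audit 53 days ago vs limit 60 → met
Not met: 2, 3, 5, 7, 8, 9, 10

2, 3, 5, 7, 8, 9, 10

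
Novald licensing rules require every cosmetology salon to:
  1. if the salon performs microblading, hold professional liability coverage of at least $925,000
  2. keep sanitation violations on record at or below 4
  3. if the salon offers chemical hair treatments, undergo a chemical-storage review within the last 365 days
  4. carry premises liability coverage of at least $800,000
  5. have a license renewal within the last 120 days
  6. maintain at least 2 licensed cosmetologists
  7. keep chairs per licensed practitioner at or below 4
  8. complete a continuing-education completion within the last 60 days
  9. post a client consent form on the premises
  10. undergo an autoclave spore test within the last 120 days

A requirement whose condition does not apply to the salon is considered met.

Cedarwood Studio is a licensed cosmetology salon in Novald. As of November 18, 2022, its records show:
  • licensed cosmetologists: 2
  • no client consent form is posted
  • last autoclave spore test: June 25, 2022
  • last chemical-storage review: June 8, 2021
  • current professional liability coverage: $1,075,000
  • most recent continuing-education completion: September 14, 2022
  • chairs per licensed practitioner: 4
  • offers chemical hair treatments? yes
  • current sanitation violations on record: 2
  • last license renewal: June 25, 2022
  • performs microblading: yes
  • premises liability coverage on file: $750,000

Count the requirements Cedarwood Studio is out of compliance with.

6

1. condition 'performs microblading' holds; professional liability coverage $1,075,000 ≥ $925,000 → met
2. sanitation violations on record 2 ≤ 4 → met
3. condition 'offers chemical hair treatments' holds; chemical-storage review 528 days ago vs limit 365 → not met
4. premises liability coverage $750,000 < $800,000 → not met
5. license renewal 146 days ago vs limit 120 → not met
6. licensed cosmetologists 2 ≥ 2 → met
7. chairs per licensed practitioner 4 ≤ 4 → met
8. continuing-education completion 65 days ago vs limit 60 → not met
9. client consent form absent → not met
10. autoclave spore test 146 days ago vs limit 120 → not met
Not met: 6 of 10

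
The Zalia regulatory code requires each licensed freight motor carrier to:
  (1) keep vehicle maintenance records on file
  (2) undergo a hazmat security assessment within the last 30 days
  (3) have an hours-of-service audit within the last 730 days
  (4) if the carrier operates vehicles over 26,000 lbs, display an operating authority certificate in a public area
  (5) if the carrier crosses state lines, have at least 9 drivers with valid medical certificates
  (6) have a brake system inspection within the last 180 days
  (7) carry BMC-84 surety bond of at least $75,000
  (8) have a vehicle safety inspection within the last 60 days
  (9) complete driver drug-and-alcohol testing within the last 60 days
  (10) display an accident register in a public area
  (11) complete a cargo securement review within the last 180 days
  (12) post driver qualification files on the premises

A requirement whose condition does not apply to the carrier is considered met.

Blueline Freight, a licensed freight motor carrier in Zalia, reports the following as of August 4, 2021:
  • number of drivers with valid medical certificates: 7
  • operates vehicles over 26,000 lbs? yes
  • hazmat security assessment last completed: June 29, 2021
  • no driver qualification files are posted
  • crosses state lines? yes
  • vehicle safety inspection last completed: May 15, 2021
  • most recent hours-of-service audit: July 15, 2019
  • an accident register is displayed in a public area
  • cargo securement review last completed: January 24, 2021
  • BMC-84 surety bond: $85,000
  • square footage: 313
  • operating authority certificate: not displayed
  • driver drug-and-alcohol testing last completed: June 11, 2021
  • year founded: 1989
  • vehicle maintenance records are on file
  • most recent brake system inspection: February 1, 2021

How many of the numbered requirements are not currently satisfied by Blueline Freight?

1. vehicle maintenance records present → met
2. hazmat security assessment 36 days ago vs limit 30 → not met
3. hours-of-service audit 751 days ago vs limit 730 → not met
4. condition 'operates vehicles over 26,000 lbs' holds; operating authority certificate absent → not met
5. condition 'crosses state lines' holds; drivers with valid medical certificates 7 < 9 → not met
6. brake system inspection 184 days ago vs limit 180 → not met
7. BMC-84 surety bond $85,000 ≥ $75,000 → met
8. vehicle safety inspection 81 days ago vs limit 60 → not met
9. driver drug-and-alcohol testing 54 days ago vs limit 60 → met
10. accident register present → met
11. cargo securement review 192 days ago vs limit 180 → not met
12. driver qualification files absent → not met
Not met: 8 of 12

8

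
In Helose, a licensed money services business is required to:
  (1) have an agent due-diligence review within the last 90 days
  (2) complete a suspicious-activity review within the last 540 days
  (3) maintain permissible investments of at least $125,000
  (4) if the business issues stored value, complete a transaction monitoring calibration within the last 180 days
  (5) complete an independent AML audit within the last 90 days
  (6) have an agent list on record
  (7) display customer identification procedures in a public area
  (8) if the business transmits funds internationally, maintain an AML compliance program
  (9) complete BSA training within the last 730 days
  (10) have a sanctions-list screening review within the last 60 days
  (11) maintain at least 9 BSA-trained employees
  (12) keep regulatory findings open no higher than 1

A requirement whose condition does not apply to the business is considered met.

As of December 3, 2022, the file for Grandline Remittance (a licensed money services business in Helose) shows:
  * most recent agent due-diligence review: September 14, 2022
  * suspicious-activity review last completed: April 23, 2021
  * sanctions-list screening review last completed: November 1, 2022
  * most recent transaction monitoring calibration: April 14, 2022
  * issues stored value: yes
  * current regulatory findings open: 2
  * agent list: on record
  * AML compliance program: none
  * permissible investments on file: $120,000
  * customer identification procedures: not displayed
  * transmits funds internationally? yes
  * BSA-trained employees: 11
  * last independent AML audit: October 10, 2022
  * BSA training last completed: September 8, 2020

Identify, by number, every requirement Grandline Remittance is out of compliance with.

1. agent due-diligence review 80 days ago vs limit 90 → met
2. suspicious-activity review 589 days ago vs limit 540 → not met
3. permissible investments $120,000 < $125,000 → not met
4. condition 'issues stored value' holds; transaction monitoring calibration 233 days ago vs limit 180 → not met
5. independent AML audit 54 days ago vs limit 90 → met
6. agent list present → met
7. customer identification procedures absent → not met
8. condition 'transmits funds internationally' holds; AML compliance program absent → not met
9. BSA training 816 days ago vs limit 730 → not met
10. sanctions-list screening review 32 days ago vs limit 60 → met
11. BSA-trained employees 11 ≥ 9 → met
12. regulatory findings open 2 > 1 → not met
Not met: 2, 3, 4, 7, 8, 9, 12

2, 3, 4, 7, 8, 9, 12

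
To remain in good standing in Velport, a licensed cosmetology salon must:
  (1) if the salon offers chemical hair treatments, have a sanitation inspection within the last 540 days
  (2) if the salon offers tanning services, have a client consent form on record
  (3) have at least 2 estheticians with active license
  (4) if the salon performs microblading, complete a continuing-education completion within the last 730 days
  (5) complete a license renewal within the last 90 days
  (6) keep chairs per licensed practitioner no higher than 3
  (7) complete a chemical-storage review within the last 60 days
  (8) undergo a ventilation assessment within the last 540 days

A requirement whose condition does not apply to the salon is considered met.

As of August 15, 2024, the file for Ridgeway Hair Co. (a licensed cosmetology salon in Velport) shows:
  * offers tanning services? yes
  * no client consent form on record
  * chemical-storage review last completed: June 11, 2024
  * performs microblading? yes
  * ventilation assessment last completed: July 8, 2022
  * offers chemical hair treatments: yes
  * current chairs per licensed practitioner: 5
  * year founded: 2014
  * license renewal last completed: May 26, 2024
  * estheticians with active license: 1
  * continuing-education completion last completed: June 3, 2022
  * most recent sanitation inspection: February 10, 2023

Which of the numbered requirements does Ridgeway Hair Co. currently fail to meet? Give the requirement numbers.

1, 2, 3, 4, 6, 7, 8

1. condition 'offers chemical hair treatments' holds; sanitation inspection 552 days ago vs limit 540 → not met
2. condition 'offers tanning services' holds; client consent form absent → not met
3. estheticians with active license 1 < 2 → not met
4. condition 'performs microblading' holds; continuing-education completion 804 days ago vs limit 730 → not met
5. license renewal 81 days ago vs limit 90 → met
6. chairs per licensed practitioner 5 > 3 → not met
7. chemical-storage review 65 days ago vs limit 60 → not met
8. ventilation assessment 769 days ago vs limit 540 → not met
Not met: 1, 2, 3, 4, 6, 7, 8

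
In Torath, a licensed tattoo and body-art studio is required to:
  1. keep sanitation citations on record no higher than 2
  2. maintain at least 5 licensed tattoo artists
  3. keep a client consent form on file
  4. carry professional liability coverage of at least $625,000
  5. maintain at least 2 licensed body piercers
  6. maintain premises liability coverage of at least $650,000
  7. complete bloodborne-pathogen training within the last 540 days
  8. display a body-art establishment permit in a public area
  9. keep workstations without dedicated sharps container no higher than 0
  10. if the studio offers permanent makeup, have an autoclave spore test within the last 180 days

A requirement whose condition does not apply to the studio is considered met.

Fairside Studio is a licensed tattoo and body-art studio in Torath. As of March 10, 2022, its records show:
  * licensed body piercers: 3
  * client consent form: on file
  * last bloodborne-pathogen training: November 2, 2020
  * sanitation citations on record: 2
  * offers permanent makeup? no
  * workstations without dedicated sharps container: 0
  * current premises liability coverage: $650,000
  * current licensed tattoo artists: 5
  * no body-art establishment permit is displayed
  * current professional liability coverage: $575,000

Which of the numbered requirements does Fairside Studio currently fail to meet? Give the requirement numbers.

1. sanitation citations on record 2 ≤ 2 → met
2. licensed tattoo artists 5 ≥ 5 → met
3. client consent form present → met
4. professional liability coverage $575,000 < $625,000 → not met
5. licensed body piercers 3 ≥ 2 → met
6. premises liability coverage $650,000 ≥ $650,000 → met
7. bloodborne-pathogen training 493 days ago vs limit 540 → met
8. body-art establishment permit absent → not met
9. workstations without dedicated sharps container 0 ≤ 0 → met
10. condition 'offers permanent makeup' does not hold → requirement n/a → met
Not met: 4, 8

4, 8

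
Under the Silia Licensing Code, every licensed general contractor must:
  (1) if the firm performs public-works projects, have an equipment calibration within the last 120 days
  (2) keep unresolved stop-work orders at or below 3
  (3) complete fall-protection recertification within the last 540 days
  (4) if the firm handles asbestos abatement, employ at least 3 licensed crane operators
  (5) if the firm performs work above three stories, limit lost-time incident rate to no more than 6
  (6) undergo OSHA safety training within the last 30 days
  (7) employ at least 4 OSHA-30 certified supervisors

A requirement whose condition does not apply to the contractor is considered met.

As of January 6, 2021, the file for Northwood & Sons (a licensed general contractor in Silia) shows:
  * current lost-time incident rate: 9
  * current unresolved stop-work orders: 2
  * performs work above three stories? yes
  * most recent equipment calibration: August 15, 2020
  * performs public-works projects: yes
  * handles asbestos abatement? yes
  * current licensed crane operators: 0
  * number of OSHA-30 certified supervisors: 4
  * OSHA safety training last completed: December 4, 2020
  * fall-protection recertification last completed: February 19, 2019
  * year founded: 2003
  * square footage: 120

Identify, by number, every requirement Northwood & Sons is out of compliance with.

1. condition 'performs public-works projects' holds; equipment calibration 144 days ago vs limit 120 → not met
2. unresolved stop-work orders 2 ≤ 3 → met
3. fall-protection recertification 687 days ago vs limit 540 → not met
4. condition 'handles asbestos abatement' holds; licensed crane operators 0 < 3 → not met
5. condition 'performs work above three stories' holds; lost-time incident rate 9 > 6 → not met
6. OSHA safety training 33 days ago vs limit 30 → not met
7. OSHA-30 certified supervisors 4 ≥ 4 → met
Not met: 1, 3, 4, 5, 6

1, 3, 4, 5, 6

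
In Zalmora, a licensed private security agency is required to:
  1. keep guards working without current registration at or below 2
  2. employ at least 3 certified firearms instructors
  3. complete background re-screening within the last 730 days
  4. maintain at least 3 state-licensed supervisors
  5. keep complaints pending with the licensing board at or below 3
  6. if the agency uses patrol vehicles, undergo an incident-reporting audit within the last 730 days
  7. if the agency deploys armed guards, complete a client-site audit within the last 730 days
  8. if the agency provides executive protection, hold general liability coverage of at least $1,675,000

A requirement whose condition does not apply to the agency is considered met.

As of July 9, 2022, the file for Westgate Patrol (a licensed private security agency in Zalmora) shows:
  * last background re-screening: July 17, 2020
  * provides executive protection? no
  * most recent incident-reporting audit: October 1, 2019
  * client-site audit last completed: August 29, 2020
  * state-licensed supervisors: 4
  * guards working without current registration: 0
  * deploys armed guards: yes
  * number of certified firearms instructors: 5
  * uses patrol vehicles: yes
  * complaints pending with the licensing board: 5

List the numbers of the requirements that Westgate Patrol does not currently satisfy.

5, 6

1. guards working without current registration 0 ≤ 2 → met
2. certified firearms instructors 5 ≥ 3 → met
3. background re-screening 722 days ago vs limit 730 → met
4. state-licensed supervisors 4 ≥ 3 → met
5. complaints pending with the licensing board 5 > 3 → not met
6. condition 'uses patrol vehicles' holds; incident-reporting audit 1012 days ago vs limit 730 → not met
7. condition 'deploys armed guards' holds; client-site audit 679 days ago vs limit 730 → met
8. condition 'provides executive protection' does not hold → requirement n/a → met
Not met: 5, 6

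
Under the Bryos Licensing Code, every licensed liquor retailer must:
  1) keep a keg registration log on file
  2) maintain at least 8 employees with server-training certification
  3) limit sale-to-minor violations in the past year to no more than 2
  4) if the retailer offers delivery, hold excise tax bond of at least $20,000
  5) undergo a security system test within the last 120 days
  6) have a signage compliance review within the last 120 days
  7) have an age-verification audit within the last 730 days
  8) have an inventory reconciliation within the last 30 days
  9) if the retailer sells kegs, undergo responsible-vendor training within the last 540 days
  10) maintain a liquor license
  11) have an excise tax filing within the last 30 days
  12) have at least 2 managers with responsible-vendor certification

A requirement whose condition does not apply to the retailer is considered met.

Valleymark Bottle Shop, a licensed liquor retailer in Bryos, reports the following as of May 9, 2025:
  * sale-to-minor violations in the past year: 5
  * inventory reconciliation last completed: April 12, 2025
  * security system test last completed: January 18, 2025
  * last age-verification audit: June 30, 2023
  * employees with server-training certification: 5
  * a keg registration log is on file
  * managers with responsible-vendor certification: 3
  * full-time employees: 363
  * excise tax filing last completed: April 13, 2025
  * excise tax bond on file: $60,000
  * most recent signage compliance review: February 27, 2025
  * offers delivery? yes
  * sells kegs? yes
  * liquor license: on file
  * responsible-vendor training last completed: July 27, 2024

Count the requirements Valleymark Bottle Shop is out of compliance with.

1. keg registration log present → met
2. employees with server-training certification 5 < 8 → not met
3. sale-to-minor violations in the past year 5 > 2 → not met
4. condition 'offers delivery' holds; excise tax bond $60,000 ≥ $20,000 → met
5. security system test 111 days ago vs limit 120 → met
6. signage compliance review 71 days ago vs limit 120 → met
7. age-verification audit 679 days ago vs limit 730 → met
8. inventory reconciliation 27 days ago vs limit 30 → met
9. condition 'sells kegs' holds; responsible-vendor training 286 days ago vs limit 540 → met
10. liquor license present → met
11. excise tax filing 26 days ago vs limit 30 → met
12. managers with responsible-vendor certification 3 ≥ 2 → met
Not met: 2 of 12

2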